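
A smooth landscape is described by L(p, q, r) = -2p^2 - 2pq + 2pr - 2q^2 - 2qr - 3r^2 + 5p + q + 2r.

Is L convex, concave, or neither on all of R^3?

L is quadratic, so its Hessian is the constant matrix H = [[-4, -2, 2], [-2, -4, -2], [2, -2, -6]].
Leading principal minors: -4, 12, -24.
Signs alternate −, +, − ⇒ H ≺ 0 ⇒ concave.

concave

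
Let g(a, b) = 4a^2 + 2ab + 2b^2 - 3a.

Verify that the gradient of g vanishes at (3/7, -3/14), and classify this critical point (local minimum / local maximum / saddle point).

local minimum

∇g = (8a + 2b - 3, 2a + 4b); substituting (3/7, -3/14) gives ∇g = (0, 0), so (3/7, -3/14) is indeed a critical point.
The Hessian of g is constant: H = [[8, 2], [2, 4]].
det(H) = 8·4 − 2² = 28.
det(H) > 0 and tr(H) = 12 > 0, so H is positive definite and the point is a local minimum.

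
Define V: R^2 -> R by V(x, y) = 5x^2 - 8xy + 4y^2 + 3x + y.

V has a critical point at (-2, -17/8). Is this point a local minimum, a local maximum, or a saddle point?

The Hessian of V is constant: H = [[10, -8], [-8, 8]].
det(H) = 10·8 − (-8)² = 16.
det(H) > 0 and tr(H) = 18 > 0, so H is positive definite and the point is a local minimum.

local minimum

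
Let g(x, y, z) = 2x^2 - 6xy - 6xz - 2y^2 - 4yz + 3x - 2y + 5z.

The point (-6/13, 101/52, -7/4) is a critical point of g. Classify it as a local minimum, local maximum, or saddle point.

saddle point

The Hessian is constant: H = [[4, -6, -6], [-6, -4, -4], [-6, -4, 0]].
Leading principal minors: Δ₁ = 4, Δ₂ = -52, Δ₃ = -208.
The minors fit neither the all-positive nor the alternating-sign pattern, so H is indefinite: a saddle point.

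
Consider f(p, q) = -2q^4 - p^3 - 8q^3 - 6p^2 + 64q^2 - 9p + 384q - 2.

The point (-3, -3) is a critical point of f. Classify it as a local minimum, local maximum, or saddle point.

The mixed partial ∂²f/∂p∂q is 0, so the Hessian at any point is diag(f_pp, f_qq) = diag(-6(p + 2), 8(-3q^2 - 6q + 16)).
At (-3, -3): H = diag(6, 56).
Both eigenvalues are positive, so H is positive definite: a local minimum.

local minimum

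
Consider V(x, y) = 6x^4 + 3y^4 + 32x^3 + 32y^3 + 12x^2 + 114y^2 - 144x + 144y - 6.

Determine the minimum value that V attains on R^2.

V(x,y) separates as P(x) + Q(y) − 6, so its minimum is min P + min Q − 6.
P'(x) = 24(x - 1)(x + 2)(x + 3) vanishes at x ∈ {-3, -2, 1}; Q'(y) = 12(y + 1)(y + 3)(y + 4) vanishes at y ∈ {-4, -3, -1}.
Local minima of P (where P''>0): P(-3)=162, P(1)=-94. Local minima of Q: Q(-4)=-32, Q(-1)=-59.
So the global minimum of V is P(1) + Q(-1) − 6 = -94 − 59 − 6 = -159, attained at (1, -1).

-159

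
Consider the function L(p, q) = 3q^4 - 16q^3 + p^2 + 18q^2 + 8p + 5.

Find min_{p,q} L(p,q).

-38

L(p,q) separates as A(p) + B(q) + 5, so its minimum is min A + min B + 5.
A'(p) = 2p + 8 vanishes at p ∈ {-4}; B'(q) = 12q(q - 3)(q - 1) vanishes at q ∈ {0, 1, 3}.
Local minima of A (where A''>0): A(-4)=-16. Local minima of B: B(0)=0, B(3)=-27.
So the global minimum of L is A(-4) + B(3) + 5 = -16 − 27 + 5 = -38, attained at (-4, 3).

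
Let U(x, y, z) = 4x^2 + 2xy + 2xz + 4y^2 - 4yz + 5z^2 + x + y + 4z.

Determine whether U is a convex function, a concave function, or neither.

U is quadratic, so its Hessian is the constant matrix H = [[8, 2, 2], [2, 8, -4], [2, -4, 10]].
Leading principal minors: 8, 60, 408.
All positive ⇒ H ≻ 0 ⇒ convex.

convex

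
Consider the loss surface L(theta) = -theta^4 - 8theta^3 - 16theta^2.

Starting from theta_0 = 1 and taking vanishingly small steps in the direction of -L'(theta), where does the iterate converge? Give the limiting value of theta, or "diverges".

diverges

L'(theta) = -4theta(theta + 2)(theta + 4), so L'(1) = -60.
Gradient descent moves in the -L' direction, i.e. theta is increasing.
There is no critical point above theta=1, and L' keeps the same sign, so the iterate runs off to +∞.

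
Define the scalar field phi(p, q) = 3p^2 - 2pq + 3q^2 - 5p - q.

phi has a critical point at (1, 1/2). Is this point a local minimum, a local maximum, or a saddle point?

The Hessian of phi is constant: H = [[6, -2], [-2, 6]].
det(H) = 6·6 − (-2)² = 32.
det(H) > 0 and tr(H) = 12 > 0, so H is positive definite and the point is a local minimum.

local minimum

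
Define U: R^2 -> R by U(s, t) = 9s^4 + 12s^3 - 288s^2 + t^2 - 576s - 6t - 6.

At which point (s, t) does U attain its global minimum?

(4, 3)

U(s,t) separates as P(s) + Q(t) − 6, so its minimum is min P + min Q − 6.
P'(s) = 36(s - 4)(s + 1)(s + 4) vanishes at s ∈ {-4, -1, 4}; Q'(t) = 2(t - 3) vanishes at t ∈ {3}.
Local minima of P (where P''>0): P(-4)=-768, P(4)=-3840. Local minima of Q: Q(3)=-9.
So the global minimum of U is P(4) + Q(3) − 6 = -3840 − 9 − 6 = -3855, attained at (4, 3).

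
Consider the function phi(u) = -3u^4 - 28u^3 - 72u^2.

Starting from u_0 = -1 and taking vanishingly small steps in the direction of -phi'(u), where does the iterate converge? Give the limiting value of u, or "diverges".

phi'(u) = -12u(u + 3)(u + 4), so phi'(-1) = 72.
Gradient descent moves in the -phi' direction, i.e. u is decreasing.
The nearest critical point in that direction is u = -3, where phi'' = 36 > 0 (a local minimum). The iterate converges there.

-3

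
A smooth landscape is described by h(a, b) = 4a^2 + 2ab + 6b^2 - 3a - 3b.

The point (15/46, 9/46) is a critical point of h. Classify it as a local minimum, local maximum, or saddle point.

The Hessian of h is constant: H = [[8, 2], [2, 12]].
det(H) = 8·12 − 2² = 92.
det(H) > 0 and tr(H) = 20 > 0, so H is positive definite and the point is a local minimum.

local minimum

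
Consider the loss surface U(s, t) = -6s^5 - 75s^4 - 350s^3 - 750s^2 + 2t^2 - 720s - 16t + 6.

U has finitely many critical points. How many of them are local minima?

U separates as a function of s plus a function of t, so ∇U=0 decouples.
∂U/∂s = -30(s + 1)(s + 2)(s + 3)(s + 4) = 0 at s ∈ {-4, -3, -2, -1}; ∂U/∂t = 4(t - 4) = 0 at t ∈ {4}.
The Hessian is diagonal: diag(U_ss, U_tt). Second derivatives: U_ss(-4)=180, U_ss(-3)=-60, U_ss(-2)=60, U_ss(-1)=-180; U_tt(4)=4.
Local minima occur where both diagonal entries positive: (-4, 4), (-2, 4). Count: 2.

2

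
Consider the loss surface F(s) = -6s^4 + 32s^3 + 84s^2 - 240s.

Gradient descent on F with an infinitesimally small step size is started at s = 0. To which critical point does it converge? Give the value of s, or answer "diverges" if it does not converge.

1

F'(s) = -24(s - 5)(s - 1)(s + 2), so F'(0) = -240.
Gradient descent moves in the -F' direction, i.e. s is increasing.
The nearest critical point in that direction is s = 1, where F'' = 288 > 0 (a local minimum). The iterate converges there.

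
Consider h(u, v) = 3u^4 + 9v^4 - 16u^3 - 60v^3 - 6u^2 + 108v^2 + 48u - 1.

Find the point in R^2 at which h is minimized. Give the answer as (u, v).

(4, 0)

h(u,v) separates as P(u) + Q(v) − 1, so its minimum is min P + min Q − 1.
P'(u) = 12(u - 4)(u - 1)(u + 1) vanishes at u ∈ {-1, 1, 4}; Q'(v) = 36v(v - 3)(v - 2) vanishes at v ∈ {0, 2, 3}.
Local minima of P (where P''>0): P(-1)=-35, P(4)=-160. Local minima of Q: Q(0)=0, Q(3)=81.
So the global minimum of h is P(4) + Q(0) − 1 = -160 + 0 − 1 = -161, attained at (4, 0).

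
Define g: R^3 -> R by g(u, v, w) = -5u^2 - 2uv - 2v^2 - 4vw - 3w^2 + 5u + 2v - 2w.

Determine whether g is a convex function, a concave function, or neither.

concave

g is quadratic, so its Hessian is the constant matrix H = [[-10, -2, 0], [-2, -4, -4], [0, -4, -6]].
Leading principal minors: -10, 36, -56.
Signs alternate −, +, − ⇒ H ≺ 0 ⇒ concave.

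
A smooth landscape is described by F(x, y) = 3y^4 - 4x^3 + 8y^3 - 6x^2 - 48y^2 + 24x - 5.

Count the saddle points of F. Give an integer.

F separates as a function of x plus a function of y, so ∇F=0 decouples.
∂F/∂x = -12(x - 1)(x + 2) = 0 at x ∈ {-2, 1}; ∂F/∂y = 12y(y - 2)(y + 4) = 0 at y ∈ {-4, 0, 2}.
The Hessian is diagonal: diag(F_xx, F_yy). Second derivatives: F_xx(-2)=36, F_xx(1)=-36; F_yy(-4)=288, F_yy(0)=-96, F_yy(2)=144.
Saddle points occur where the two diagonal entries have opposite signs: (-2, 0), (1, -4), (1, 2). Count: 3.

3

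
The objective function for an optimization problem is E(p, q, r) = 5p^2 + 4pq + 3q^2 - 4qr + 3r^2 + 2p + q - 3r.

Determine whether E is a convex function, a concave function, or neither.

convex

E is quadratic, so its Hessian is the constant matrix H = [[10, 4, 0], [4, 6, -4], [0, -4, 6]].
Leading principal minors: 10, 44, 104.
All positive ⇒ H ≻ 0 ⇒ convex.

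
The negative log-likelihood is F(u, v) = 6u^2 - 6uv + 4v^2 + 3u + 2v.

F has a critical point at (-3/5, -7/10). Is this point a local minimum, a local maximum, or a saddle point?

local minimum

The Hessian of F is constant: H = [[12, -6], [-6, 8]].
det(H) = 12·8 − (-6)² = 60.
det(H) > 0 and tr(H) = 20 > 0, so H is positive definite and the point is a local minimum.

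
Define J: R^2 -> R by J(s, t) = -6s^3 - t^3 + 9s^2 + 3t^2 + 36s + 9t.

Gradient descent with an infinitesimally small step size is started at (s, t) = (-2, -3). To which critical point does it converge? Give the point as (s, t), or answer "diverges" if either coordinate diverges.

J is separable, so gradient descent decouples: s follows -∂J/∂s, t follows -∂J/∂t.
∂J/∂s = -18(s - 2)(s + 1); at s=-2 this is -72, so s increases.
∂J/∂t = -3(t - 3)(t + 1); at t=-3 this is -36, so t increases.
s converges to its nearest critical value -1 (a local min of the s-part); t converges to -1. The iterate converges to (-1, -1).

(-1, -1)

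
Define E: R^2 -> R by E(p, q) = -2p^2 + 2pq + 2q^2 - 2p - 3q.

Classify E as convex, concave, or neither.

E is quadratic, so its Hessian is the constant matrix H = [[-4, 2], [2, 4]].
det(H) = -20, tr(H) = 0.
det(H) < 0, so H is indefinite: neither convex nor concave.

neither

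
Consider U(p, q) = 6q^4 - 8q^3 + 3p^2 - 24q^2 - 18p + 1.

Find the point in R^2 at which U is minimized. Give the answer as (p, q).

U(p,q) separates as A(p) + B(q) + 1, so its minimum is min A + min B + 1.
A'(p) = 6p - 18 vanishes at p ∈ {3}; B'(q) = 24q(q - 2)(q + 1) vanishes at q ∈ {-1, 0, 2}.
Local minima of A (where A''>0): A(3)=-27. Local minima of B: B(-1)=-10, B(2)=-64.
So the global minimum of U is A(3) + B(2) + 1 = -27 − 64 + 1 = -90, attained at (3, 2).

(3, 2)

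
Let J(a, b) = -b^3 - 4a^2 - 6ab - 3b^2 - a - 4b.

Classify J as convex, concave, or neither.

The term -b^3 is cubic, so the Hessian is not constant.
∂²J/∂b² = -6b - 6, which takes both signs as b varies (negative for sufficiently large b). A diagonal entry of the Hessian changing sign means the Hessian is neither positive- nor negative-semidefinite on all of R^2.

neither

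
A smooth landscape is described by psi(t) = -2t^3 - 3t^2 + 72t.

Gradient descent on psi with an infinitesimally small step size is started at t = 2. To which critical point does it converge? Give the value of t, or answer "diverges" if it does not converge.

-4

psi'(t) = -6(t - 3)(t + 4), so psi'(2) = 36.
Gradient descent moves in the -psi' direction, i.e. t is decreasing.
The nearest critical point in that direction is t = -4, where psi'' = 42 > 0 (a local minimum). The iterate converges there.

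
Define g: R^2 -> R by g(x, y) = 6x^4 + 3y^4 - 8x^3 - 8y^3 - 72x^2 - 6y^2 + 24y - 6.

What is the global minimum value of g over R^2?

g(x,y) separates as P(x) + Q(y) − 6, so its minimum is min P + min Q − 6.
P'(x) = 24x(x - 3)(x + 2) vanishes at x ∈ {-2, 0, 3}; Q'(y) = 12(y - 2)(y - 1)(y + 1) vanishes at y ∈ {-1, 1, 2}.
Local minima of P (where P''>0): P(-2)=-128, P(3)=-378. Local minima of Q: Q(-1)=-19, Q(2)=8.
So the global minimum of g is P(3) + Q(-1) − 6 = -378 − 19 − 6 = -403, attained at (3, -1).

-403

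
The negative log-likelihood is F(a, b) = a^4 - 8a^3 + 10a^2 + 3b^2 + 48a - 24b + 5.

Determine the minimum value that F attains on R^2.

-72

F(a,b) separates as P(a) + Q(b) + 5, so its minimum is min P + min Q + 5.
P'(a) = 4(a - 4)(a - 3)(a + 1) vanishes at a ∈ {-1, 3, 4}; Q'(b) = 6b - 24 vanishes at b ∈ {4}.
Local minima of P (where P''>0): P(-1)=-29, P(4)=96. Local minima of Q: Q(4)=-48.
So the global minimum of F is P(-1) + Q(4) + 5 = -29 − 48 + 5 = -72, attained at (-1, 4).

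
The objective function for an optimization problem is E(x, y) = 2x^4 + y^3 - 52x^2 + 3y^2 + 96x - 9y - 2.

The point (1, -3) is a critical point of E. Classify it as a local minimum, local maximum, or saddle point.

local maximum

The mixed partial ∂²E/∂x∂y is 0, so the Hessian at any point is diag(E_xx, E_yy) = diag(8(3x^2 - 13), 6(y + 1)).
At (1, -3): H = diag(-80, -12).
Both eigenvalues are negative, so H is negative definite: a local maximum.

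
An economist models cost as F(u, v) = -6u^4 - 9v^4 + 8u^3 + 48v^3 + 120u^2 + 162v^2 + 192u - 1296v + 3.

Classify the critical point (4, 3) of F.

saddle point

The mixed partial ∂²F/∂u∂v is 0, so the Hessian at any point is diag(F_uu, F_vv) = diag(24(-3u^2 + 2u + 10), 36(-3v^2 + 8v + 9)).
At (4, 3): H = diag(-720, 216).
The eigenvalues have opposite signs, so H is indefinite: a saddle point.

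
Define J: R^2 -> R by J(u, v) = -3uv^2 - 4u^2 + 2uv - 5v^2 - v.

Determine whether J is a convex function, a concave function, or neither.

The term -3uv^2 is cubic, so the Hessian is not constant.
∂²J/∂v² = -6u - 10, which takes both signs as u varies (negative for sufficiently large u). A diagonal entry of the Hessian changing sign means the Hessian is neither positive- nor negative-semidefinite on all of R^2.

neither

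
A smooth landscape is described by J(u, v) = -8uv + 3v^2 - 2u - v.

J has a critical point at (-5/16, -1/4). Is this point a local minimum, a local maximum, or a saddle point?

The Hessian of J is constant: H = [[0, -8], [-8, 6]].
det(H) = 0·6 − (-8)² = -64.
Since det(H) < 0, H is indefinite and the critical point is a saddle point.

saddle point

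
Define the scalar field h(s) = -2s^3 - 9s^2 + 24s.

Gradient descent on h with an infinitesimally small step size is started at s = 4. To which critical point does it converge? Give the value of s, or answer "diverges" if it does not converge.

h'(s) = -6(s - 1)(s + 4), so h'(4) = -144.
Gradient descent moves in the -h' direction, i.e. s is increasing.
There is no critical point above s=4, and h' keeps the same sign, so the iterate runs off to +∞.

diverges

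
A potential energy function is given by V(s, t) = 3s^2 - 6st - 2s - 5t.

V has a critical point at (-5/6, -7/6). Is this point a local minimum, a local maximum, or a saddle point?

saddle point

The Hessian of V is constant: H = [[6, -6], [-6, 0]].
det(H) = 6·0 − (-6)² = -36.
Since det(H) < 0, H is indefinite and the critical point is a saddle point.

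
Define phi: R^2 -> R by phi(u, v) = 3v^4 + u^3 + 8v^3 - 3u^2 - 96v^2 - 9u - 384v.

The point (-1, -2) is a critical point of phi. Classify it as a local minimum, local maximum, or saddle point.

local maximum

The mixed partial ∂²phi/∂u∂v is 0, so the Hessian at any point is diag(phi_uu, phi_vv) = diag(6(u - 1), 12(3v^2 + 4v - 16)).
At (-1, -2): H = diag(-12, -144).
Both eigenvalues are negative, so H is negative definite: a local maximum.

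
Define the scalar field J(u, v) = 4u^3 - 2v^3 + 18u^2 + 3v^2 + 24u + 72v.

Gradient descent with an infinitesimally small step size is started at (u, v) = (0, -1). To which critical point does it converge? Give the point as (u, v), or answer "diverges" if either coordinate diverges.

(-1, -3)

J is separable, so gradient descent decouples: u follows -∂J/∂u, v follows -∂J/∂v.
∂J/∂u = 12(u + 1)(u + 2); at u=0 this is 24, so u decreases.
∂J/∂v = -6(v - 4)(v + 3); at v=-1 this is 60, so v decreases.
u converges to its nearest critical value -1 (a local min of the u-part); v converges to -3. The iterate converges to (-1, -3).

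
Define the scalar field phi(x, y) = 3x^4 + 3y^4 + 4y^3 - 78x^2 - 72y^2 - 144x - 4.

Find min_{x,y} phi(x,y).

-1700

phi(x,y) separates as P(x) + Q(y) − 4, so its minimum is min P + min Q − 4.
P'(x) = 12(x - 4)(x + 1)(x + 3) vanishes at x ∈ {-3, -1, 4}; Q'(y) = 12y(y - 3)(y + 4) vanishes at y ∈ {-4, 0, 3}.
Local minima of P (where P''>0): P(-3)=-27, P(4)=-1056. Local minima of Q: Q(-4)=-640, Q(3)=-297.
So the global minimum of phi is P(4) + Q(-4) − 4 = -1056 − 640 − 4 = -1700, attained at (4, -4).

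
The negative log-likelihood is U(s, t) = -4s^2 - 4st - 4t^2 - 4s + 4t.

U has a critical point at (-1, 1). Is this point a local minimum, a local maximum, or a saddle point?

local maximum

The Hessian of U is constant: H = [[-8, -4], [-4, -8]].
det(H) = (-8)·(-8) − (-4)² = 48.
det(H) > 0 and tr(H) = -16 < 0, so H is negative definite and the point is a local maximum.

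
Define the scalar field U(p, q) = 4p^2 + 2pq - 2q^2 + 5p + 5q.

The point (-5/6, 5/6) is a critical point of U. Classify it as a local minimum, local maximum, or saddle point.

The Hessian of U is constant: H = [[8, 2], [2, -4]].
det(H) = 8·(-4) − 2² = -36.
Since det(H) < 0, H is indefinite and the critical point is a saddle point.

saddle point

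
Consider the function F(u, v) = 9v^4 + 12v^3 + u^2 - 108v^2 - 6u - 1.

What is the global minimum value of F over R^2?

F(u,v) separates as P(u) + Q(v) − 1, so its minimum is min P + min Q − 1.
P'(u) = 2u - 6 vanishes at u ∈ {3}; Q'(v) = 36v(v - 2)(v + 3) vanishes at v ∈ {-3, 0, 2}.
Local minima of P (where P''>0): P(3)=-9. Local minima of Q: Q(-3)=-567, Q(2)=-192.
So the global minimum of F is P(3) + Q(-3) − 1 = -9 − 567 − 1 = -577, attained at (3, -3).

-577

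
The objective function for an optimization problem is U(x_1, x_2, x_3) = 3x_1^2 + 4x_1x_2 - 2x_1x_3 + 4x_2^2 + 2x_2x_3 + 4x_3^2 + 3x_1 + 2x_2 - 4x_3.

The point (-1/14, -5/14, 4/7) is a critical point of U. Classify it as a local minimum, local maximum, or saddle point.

The Hessian is constant: H = [[6, 4, -2], [4, 8, 2], [-2, 2, 8]].
Leading principal minors: Δ₁ = 6, Δ₂ = 32, Δ₃ = 168.
All leading minors are positive, so H is positive definite: a local minimum.

local minimum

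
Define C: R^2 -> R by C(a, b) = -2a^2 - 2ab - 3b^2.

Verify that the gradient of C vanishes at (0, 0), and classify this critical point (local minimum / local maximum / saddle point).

local maximum

∇C = (-4a - 2b, -2a - 6b); substituting (0, 0) gives ∇C = (0, 0), so (0, 0) is indeed a critical point.
The Hessian of C is constant: H = [[-4, -2], [-2, -6]].
det(H) = (-4)·(-6) − (-2)² = 20.
det(H) > 0 and tr(H) = -10 < 0, so H is negative definite and the point is a local maximum.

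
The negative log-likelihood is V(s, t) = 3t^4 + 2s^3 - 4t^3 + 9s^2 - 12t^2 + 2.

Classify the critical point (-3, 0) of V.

The mixed partial ∂²V/∂s∂t is 0, so the Hessian at any point is diag(V_ss, V_tt) = diag(6(2s + 3), 12(3t^2 - 2t - 2)).
At (-3, 0): H = diag(-18, -24).
Both eigenvalues are negative, so H is negative definite: a local maximum.

local maximum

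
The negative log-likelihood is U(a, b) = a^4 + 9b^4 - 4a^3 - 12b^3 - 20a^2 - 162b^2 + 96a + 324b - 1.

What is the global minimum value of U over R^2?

U(a,b) separates as P(a) + Q(b) − 1, so its minimum is min P + min Q − 1.
P'(a) = 4(a - 4)(a - 2)(a + 3) vanishes at a ∈ {-3, 2, 4}; Q'(b) = 36(b - 3)(b - 1)(b + 3) vanishes at b ∈ {-3, 1, 3}.
Local minima of P (where P''>0): P(-3)=-279, P(4)=64. Local minima of Q: Q(-3)=-1377, Q(3)=-81.
So the global minimum of U is P(-3) + Q(-3) − 1 = -279 − 1377 − 1 = -1657, attained at (-3, -3).

-1657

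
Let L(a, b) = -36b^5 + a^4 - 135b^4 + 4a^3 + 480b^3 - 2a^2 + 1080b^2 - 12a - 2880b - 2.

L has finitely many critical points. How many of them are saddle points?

L separates as a function of a plus a function of b, so ∇L=0 decouples.
∂L/∂a = 4(a - 1)(a + 1)(a + 3) = 0 at a ∈ {-3, -1, 1}; ∂L/∂b = -180(b - 2)(b - 1)(b + 2)(b + 4) = 0 at b ∈ {-4, -2, 1, 2}.
The Hessian is diagonal: diag(L_aa, L_bb). Second derivatives: L_aa(-3)=32, L_aa(-1)=-16, L_aa(1)=32; L_bb(-4)=10800, L_bb(-2)=-4320, L_bb(1)=2700, L_bb(2)=-4320.
Saddle points occur where the two diagonal entries have opposite signs: (-3, -2), (-3, 2), (-1, -4), (-1, 1), (1, -2), (1, 2). Count: 6.

6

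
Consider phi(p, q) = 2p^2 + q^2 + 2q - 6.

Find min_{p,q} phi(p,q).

phi(p,q) separates as A(p) + B(q) − 6, so its minimum is min A + min B − 6.
A'(p) = 4p vanishes at p ∈ {0}; B'(q) = 2q + 2 vanishes at q ∈ {-1}.
Local minima of A (where A''>0): A(0)=0. Local minima of B: B(-1)=-1.
So the global minimum of phi is A(0) + B(-1) − 6 = 0 − 1 − 6 = -7, attained at (0, -1).

-7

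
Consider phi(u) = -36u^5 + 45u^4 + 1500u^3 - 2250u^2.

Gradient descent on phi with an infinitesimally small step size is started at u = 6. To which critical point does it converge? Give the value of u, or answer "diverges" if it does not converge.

diverges

phi'(u) = -180u(u - 5)(u - 1)(u + 5), so phi'(6) = -59400.
Gradient descent moves in the -phi' direction, i.e. u is increasing.
There is no critical point above u=6, and phi' keeps the same sign, so the iterate runs off to +∞.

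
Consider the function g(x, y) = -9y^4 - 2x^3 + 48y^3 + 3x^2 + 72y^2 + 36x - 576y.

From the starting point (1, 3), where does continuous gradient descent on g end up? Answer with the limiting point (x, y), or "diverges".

g is separable, so gradient descent decouples: x follows -∂g/∂x, y follows -∂g/∂y.
∂g/∂x = -6(x - 3)(x + 2); at x=1 this is 36, so x decreases.
∂g/∂y = -36(y - 4)(y - 2)(y + 2); at y=3 this is 180, so y decreases.
x converges to its nearest critical value -2 (a local min of the x-part); y converges to 2. The iterate converges to (-2, 2).

(-2, 2)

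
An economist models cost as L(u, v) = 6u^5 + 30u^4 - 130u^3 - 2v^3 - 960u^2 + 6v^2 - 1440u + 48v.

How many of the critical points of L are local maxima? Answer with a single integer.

2

L separates as a function of u plus a function of v, so ∇L=0 decouples.
∂L/∂u = 30(u - 4)(u + 1)(u + 3)(u + 4) = 0 at u ∈ {-4, -3, -1, 4}; ∂L/∂v = -6(v - 4)(v + 2) = 0 at v ∈ {-2, 4}.
The Hessian is diagonal: diag(L_uu, L_vv). Second derivatives: L_uu(-4)=-720, L_uu(-3)=420, L_uu(-1)=-900, L_uu(4)=8400; L_vv(-2)=36, L_vv(4)=-36.
Local maxima occur where both diagonal entries negative: (-4, 4), (-1, 4). Count: 2.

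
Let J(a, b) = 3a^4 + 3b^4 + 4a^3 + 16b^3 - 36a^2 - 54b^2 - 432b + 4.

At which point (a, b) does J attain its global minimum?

J(a,b) separates as P(a) + Q(b) + 4, so its minimum is min P + min Q + 4.
P'(a) = 12a(a - 2)(a + 3) vanishes at a ∈ {-3, 0, 2}; Q'(b) = 12(b - 3)(b + 3)(b + 4) vanishes at b ∈ {-4, -3, 3}.
Local minima of P (where P''>0): P(-3)=-189, P(2)=-64. Local minima of Q: Q(-4)=608, Q(3)=-1107.
So the global minimum of J is P(-3) + Q(3) + 4 = -189 − 1107 + 4 = -1292, attained at (-3, 3).

(-3, 3)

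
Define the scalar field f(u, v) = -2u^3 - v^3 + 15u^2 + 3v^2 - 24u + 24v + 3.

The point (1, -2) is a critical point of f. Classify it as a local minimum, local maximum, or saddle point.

local minimum

The mixed partial ∂²f/∂u∂v is 0, so the Hessian at any point is diag(f_uu, f_vv) = diag(6(-2u + 5), 6(-v + 1)).
At (1, -2): H = diag(18, 18).
Both eigenvalues are positive, so H is positive definite: a local minimum.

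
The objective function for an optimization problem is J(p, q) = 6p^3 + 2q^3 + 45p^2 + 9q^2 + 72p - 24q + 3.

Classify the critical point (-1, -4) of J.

The mixed partial ∂²J/∂p∂q is 0, so the Hessian at any point is diag(J_pp, J_qq) = diag(18(2p + 5), 6(2q + 3)).
At (-1, -4): H = diag(54, -30).
The eigenvalues have opposite signs, so H is indefinite: a saddle point.

saddle point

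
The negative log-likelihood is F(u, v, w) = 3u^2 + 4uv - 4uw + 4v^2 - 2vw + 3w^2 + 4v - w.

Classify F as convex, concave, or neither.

convex

F is quadratic, so its Hessian is the constant matrix H = [[6, 4, -4], [4, 8, -2], [-4, -2, 6]].
Leading principal minors: 6, 32, 104.
All positive ⇒ H ≻ 0 ⇒ convex.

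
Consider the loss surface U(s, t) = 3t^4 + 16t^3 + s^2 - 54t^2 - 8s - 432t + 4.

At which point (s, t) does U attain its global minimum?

U(s,t) separates as P(s) + Q(t) + 4, so its minimum is min P + min Q + 4.
P'(s) = 2s - 8 vanishes at s ∈ {4}; Q'(t) = 12(t - 3)(t + 3)(t + 4) vanishes at t ∈ {-4, -3, 3}.
Local minima of P (where P''>0): P(4)=-16. Local minima of Q: Q(-4)=608, Q(3)=-1107.
So the global minimum of U is P(4) + Q(3) + 4 = -16 − 1107 + 4 = -1119, attained at (4, 3).

(4, 3)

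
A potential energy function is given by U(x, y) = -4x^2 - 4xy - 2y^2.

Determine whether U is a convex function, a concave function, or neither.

U is quadratic, so its Hessian is the constant matrix H = [[-8, -4], [-4, -4]].
det(H) = 16, tr(H) = -12.
det(H) > 0 and tr(H) < 0, so H is negative definite everywhere: concave.

concave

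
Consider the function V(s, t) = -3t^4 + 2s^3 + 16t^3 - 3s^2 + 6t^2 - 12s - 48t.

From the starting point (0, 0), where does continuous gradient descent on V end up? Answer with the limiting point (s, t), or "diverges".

V is separable, so gradient descent decouples: s follows -∂V/∂s, t follows -∂V/∂t.
∂V/∂s = 6(s - 2)(s + 1); at s=0 this is -12, so s increases.
∂V/∂t = -12(t - 4)(t - 1)(t + 1); at t=0 this is -48, so t increases.
s converges to its nearest critical value 2 (a local min of the s-part); t converges to 1. The iterate converges to (2, 1).

(2, 1)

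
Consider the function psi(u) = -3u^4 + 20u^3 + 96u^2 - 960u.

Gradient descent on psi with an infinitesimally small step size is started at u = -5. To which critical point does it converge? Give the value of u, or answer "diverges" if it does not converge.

psi'(u) = -12(u - 5)(u - 4)(u + 4), so psi'(-5) = 1080.
Gradient descent moves in the -psi' direction, i.e. u is decreasing.
There is no critical point below u=-5, and psi' keeps the same sign, so the iterate runs off to −∞.

diverges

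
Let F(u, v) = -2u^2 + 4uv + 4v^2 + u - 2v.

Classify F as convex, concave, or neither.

neither

F is quadratic, so its Hessian is the constant matrix H = [[-4, 4], [4, 8]].
det(H) = -48, tr(H) = 4.
det(H) < 0, so H is indefinite: neither convex nor concave.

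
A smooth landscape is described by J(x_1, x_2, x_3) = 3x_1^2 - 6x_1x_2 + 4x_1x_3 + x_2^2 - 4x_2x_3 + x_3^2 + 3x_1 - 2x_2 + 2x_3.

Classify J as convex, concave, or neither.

J is quadratic, so its Hessian is the constant matrix H = [[6, -6, 4], [-6, 2, -4], [4, -4, 2]].
Leading principal minors: 6, -24, 16.
Neither pattern holds ⇒ H is indefinite ⇒ neither convex nor concave.

neither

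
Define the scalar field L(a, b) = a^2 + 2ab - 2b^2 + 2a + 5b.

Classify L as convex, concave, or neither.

neither

L is quadratic, so its Hessian is the constant matrix H = [[2, 2], [2, -4]].
det(H) = -12, tr(H) = -2.
det(H) < 0, so H is indefinite: neither convex nor concave.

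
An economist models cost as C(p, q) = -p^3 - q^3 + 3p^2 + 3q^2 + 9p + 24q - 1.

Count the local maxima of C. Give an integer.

C separates as a function of p plus a function of q, so ∇C=0 decouples.
∂C/∂p = -3(p - 3)(p + 1) = 0 at p ∈ {-1, 3}; ∂C/∂q = -3(q - 4)(q + 2) = 0 at q ∈ {-2, 4}.
The Hessian is diagonal: diag(C_pp, C_qq). Second derivatives: C_pp(-1)=12, C_pp(3)=-12; C_qq(-2)=18, C_qq(4)=-18.
Local maxima occur where both diagonal entries negative: (3, 4). Count: 1.

1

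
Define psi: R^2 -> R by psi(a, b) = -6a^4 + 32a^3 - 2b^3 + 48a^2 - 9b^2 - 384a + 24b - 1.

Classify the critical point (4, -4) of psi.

The mixed partial ∂²psi/∂a∂b is 0, so the Hessian at any point is diag(psi_aa, psi_bb) = diag(24(-3a^2 + 8a + 4), -6(2b + 3)).
At (4, -4): H = diag(-288, 30).
The eigenvalues have opposite signs, so H is indefinite: a saddle point.

saddle point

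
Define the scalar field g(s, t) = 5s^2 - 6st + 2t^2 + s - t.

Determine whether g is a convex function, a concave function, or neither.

convex

g is quadratic, so its Hessian is the constant matrix H = [[10, -6], [-6, 4]].
det(H) = 4, tr(H) = 14.
det(H) > 0 and tr(H) > 0, so H is positive definite everywhere: convex.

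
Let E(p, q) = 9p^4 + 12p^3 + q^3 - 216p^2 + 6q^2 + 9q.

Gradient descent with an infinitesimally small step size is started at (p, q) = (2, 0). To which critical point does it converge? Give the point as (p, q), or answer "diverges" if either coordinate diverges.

(3, -1)

E is separable, so gradient descent decouples: p follows -∂E/∂p, q follows -∂E/∂q.
∂E/∂p = 36p(p - 3)(p + 4); at p=2 this is -432, so p increases.
∂E/∂q = 3(q + 1)(q + 3); at q=0 this is 9, so q decreases.
p converges to its nearest critical value 3 (a local min of the p-part); q converges to -1. The iterate converges to (3, -1).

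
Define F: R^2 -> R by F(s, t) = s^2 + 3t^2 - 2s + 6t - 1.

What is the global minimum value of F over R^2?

F(s,t) separates as P(s) + Q(t) − 1, so its minimum is min P + min Q − 1.
P'(s) = 2s - 2 vanishes at s ∈ {1}; Q'(t) = 6(t + 1) vanishes at t ∈ {-1}.
Local minima of P (where P''>0): P(1)=-1. Local minima of Q: Q(-1)=-3.
So the global minimum of F is P(1) + Q(-1) − 1 = -1 − 3 − 1 = -5, attained at (1, -1).

-5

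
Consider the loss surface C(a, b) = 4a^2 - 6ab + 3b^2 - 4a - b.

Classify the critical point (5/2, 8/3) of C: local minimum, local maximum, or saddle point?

The Hessian of C is constant: H = [[8, -6], [-6, 6]].
det(H) = 8·6 − (-6)² = 12.
det(H) > 0 and tr(H) = 14 > 0, so H is positive definite and the point is a local minimum.

local minimum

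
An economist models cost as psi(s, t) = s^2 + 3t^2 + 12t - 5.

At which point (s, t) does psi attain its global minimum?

psi(s,t) separates as P(s) + Q(t) − 5, so its minimum is min P + min Q − 5.
P'(s) = 2s vanishes at s ∈ {0}; Q'(t) = 6(t + 2) vanishes at t ∈ {-2}.
Local minima of P (where P''>0): P(0)=0. Local minima of Q: Q(-2)=-12.
So the global minimum of psi is P(0) + Q(-2) − 5 = 0 − 12 − 5 = -17, attained at (0, -2).

(0, -2)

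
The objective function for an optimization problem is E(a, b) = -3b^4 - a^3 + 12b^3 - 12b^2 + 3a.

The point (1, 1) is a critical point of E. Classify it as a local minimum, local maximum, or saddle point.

The mixed partial ∂²E/∂a∂b is 0, so the Hessian at any point is diag(E_aa, E_bb) = diag(-6a, 12(-3b^2 + 6b - 2)).
At (1, 1): H = diag(-6, 12).
The eigenvalues have opposite signs, so H is indefinite: a saddle point.

saddle point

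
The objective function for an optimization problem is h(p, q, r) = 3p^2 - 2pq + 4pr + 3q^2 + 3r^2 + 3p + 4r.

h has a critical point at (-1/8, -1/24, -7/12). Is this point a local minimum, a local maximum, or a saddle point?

local minimum

The Hessian is constant: H = [[6, -2, 4], [-2, 6, 0], [4, 0, 6]].
Leading principal minors: Δ₁ = 6, Δ₂ = 32, Δ₃ = 96.
All leading minors are positive, so H is positive definite: a local minimum.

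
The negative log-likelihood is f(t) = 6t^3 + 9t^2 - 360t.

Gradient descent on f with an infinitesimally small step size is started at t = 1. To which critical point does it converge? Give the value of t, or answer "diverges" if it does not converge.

4

f'(t) = 18(t - 4)(t + 5), so f'(1) = -324.
Gradient descent moves in the -f' direction, i.e. t is increasing.
The nearest critical point in that direction is t = 4, where f'' = 162 > 0 (a local minimum). The iterate converges there.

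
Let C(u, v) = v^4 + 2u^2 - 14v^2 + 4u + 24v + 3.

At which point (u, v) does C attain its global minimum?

(-1, -3)

C(u,v) separates as P(u) + Q(v) + 3, so its minimum is min P + min Q + 3.
P'(u) = 4u + 4 vanishes at u ∈ {-1}; Q'(v) = 4(v - 2)(v - 1)(v + 3) vanishes at v ∈ {-3, 1, 2}.
Local minima of P (where P''>0): P(-1)=-2. Local minima of Q: Q(-3)=-117, Q(2)=8.
So the global minimum of C is P(-1) + Q(-3) + 3 = -2 − 117 + 3 = -116, attained at (-1, -3).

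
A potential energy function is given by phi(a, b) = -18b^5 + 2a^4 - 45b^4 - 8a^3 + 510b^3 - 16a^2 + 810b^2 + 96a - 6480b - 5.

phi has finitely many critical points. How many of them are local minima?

phi separates as a function of a plus a function of b, so ∇phi=0 decouples.
∂phi/∂a = 8(a - 3)(a - 2)(a + 2) = 0 at a ∈ {-2, 2, 3}; ∂phi/∂b = -90(b - 3)(b - 2)(b + 3)(b + 4) = 0 at b ∈ {-4, -3, 2, 3}.
The Hessian is diagonal: diag(phi_aa, phi_bb). Second derivatives: phi_aa(-2)=160, phi_aa(2)=-32, phi_aa(3)=40; phi_bb(-4)=3780, phi_bb(-3)=-2700, phi_bb(2)=2700, phi_bb(3)=-3780.
Local minima occur where both diagonal entries positive: (-2, -4), (-2, 2), (3, -4), (3, 2). Count: 4.

4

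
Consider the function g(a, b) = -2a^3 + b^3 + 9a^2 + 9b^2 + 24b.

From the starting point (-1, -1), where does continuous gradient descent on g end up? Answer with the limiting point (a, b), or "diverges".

(0, -2)

g is separable, so gradient descent decouples: a follows -∂g/∂a, b follows -∂g/∂b.
∂g/∂a = -6a(a - 3); at a=-1 this is -24, so a increases.
∂g/∂b = 3(b + 2)(b + 4); at b=-1 this is 9, so b decreases.
a converges to its nearest critical value 0 (a local min of the a-part); b converges to -2. The iterate converges to (0, -2).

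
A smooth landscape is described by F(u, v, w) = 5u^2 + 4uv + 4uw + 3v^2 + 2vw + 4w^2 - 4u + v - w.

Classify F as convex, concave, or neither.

convex

F is quadratic, so its Hessian is the constant matrix H = [[10, 4, 4], [4, 6, 2], [4, 2, 8]].
Leading principal minors: 10, 44, 280.
All positive ⇒ H ≻ 0 ⇒ convex.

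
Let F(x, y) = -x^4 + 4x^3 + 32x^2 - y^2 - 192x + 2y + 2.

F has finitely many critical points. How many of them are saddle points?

F separates as a function of x plus a function of y, so ∇F=0 decouples.
∂F/∂x = -4(x - 4)(x - 3)(x + 4) = 0 at x ∈ {-4, 3, 4}; ∂F/∂y = -2(y - 1) = 0 at y ∈ {1}.
The Hessian is diagonal: diag(F_xx, F_yy). Second derivatives: F_xx(-4)=-224, F_xx(3)=28, F_xx(4)=-32; F_yy(1)=-2.
Saddle points occur where the two diagonal entries have opposite signs: (3, 1). Count: 1.

1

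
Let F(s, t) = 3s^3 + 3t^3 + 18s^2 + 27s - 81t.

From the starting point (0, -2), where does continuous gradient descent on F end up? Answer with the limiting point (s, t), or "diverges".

(-1, 3)

F is separable, so gradient descent decouples: s follows -∂F/∂s, t follows -∂F/∂t.
∂F/∂s = 9(s + 1)(s + 3); at s=0 this is 27, so s decreases.
∂F/∂t = 9(t - 3)(t + 3); at t=-2 this is -45, so t increases.
s converges to its nearest critical value -1 (a local min of the s-part); t converges to 3. The iterate converges to (-1, 3).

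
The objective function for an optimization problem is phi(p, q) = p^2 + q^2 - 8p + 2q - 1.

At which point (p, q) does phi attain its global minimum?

phi(p,q) separates as A(p) + B(q) − 1, so its minimum is min A + min B − 1.
A'(p) = 2p - 8 vanishes at p ∈ {4}; B'(q) = 2q + 2 vanishes at q ∈ {-1}.
Local minima of A (where A''>0): A(4)=-16. Local minima of B: B(-1)=-1.
So the global minimum of phi is A(4) + B(-1) − 1 = -16 − 1 − 1 = -18, attained at (4, -1).

(4, -1)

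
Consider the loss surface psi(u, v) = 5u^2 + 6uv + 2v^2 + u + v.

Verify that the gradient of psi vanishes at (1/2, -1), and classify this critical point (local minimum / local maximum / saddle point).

∇psi = (10u + 6v + 1, 6u + 4v + 1); substituting (1/2, -1) gives ∇psi = (0, 0), so (1/2, -1) is indeed a critical point.
The Hessian of psi is constant: H = [[10, 6], [6, 4]].
det(H) = 10·4 − 6² = 4.
det(H) > 0 and tr(H) = 14 > 0, so H is positive definite and the point is a local minimum.

local minimum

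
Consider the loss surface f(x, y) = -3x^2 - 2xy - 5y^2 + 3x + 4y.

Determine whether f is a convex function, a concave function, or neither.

concave

f is quadratic, so its Hessian is the constant matrix H = [[-6, -2], [-2, -10]].
det(H) = 56, tr(H) = -16.
det(H) > 0 and tr(H) < 0, so H is negative definite everywhere: concave.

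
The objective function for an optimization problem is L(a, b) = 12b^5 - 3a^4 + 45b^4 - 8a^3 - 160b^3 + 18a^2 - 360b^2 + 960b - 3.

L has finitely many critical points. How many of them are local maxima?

L separates as a function of a plus a function of b, so ∇L=0 decouples.
∂L/∂a = -12a(a - 1)(a + 3) = 0 at a ∈ {-3, 0, 1}; ∂L/∂b = 60(b - 2)(b - 1)(b + 2)(b + 4) = 0 at b ∈ {-4, -2, 1, 2}.
The Hessian is diagonal: diag(L_aa, L_bb). Second derivatives: L_aa(-3)=-144, L_aa(0)=36, L_aa(1)=-48; L_bb(-4)=-3600, L_bb(-2)=1440, L_bb(1)=-900, L_bb(2)=1440.
Local maxima occur where both diagonal entries negative: (-3, -4), (-3, 1), (1, -4), (1, 1). Count: 4.

4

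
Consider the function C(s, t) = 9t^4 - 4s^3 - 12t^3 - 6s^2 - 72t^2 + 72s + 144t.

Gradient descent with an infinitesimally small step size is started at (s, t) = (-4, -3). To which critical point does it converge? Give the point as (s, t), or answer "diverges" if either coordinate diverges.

C is separable, so gradient descent decouples: s follows -∂C/∂s, t follows -∂C/∂t.
∂C/∂s = -12(s - 2)(s + 3); at s=-4 this is -72, so s increases.
∂C/∂t = 36(t - 2)(t - 1)(t + 2); at t=-3 this is -720, so t increases.
s converges to its nearest critical value -3 (a local min of the s-part); t converges to -2. The iterate converges to (-3, -2).

(-3, -2)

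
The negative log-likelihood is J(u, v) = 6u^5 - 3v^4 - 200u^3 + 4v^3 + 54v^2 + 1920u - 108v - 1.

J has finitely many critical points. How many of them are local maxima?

4

J separates as a function of u plus a function of v, so ∇J=0 decouples.
∂J/∂u = 30(u - 4)(u - 2)(u + 2)(u + 4) = 0 at u ∈ {-4, -2, 2, 4}; ∂J/∂v = -12(v - 3)(v - 1)(v + 3) = 0 at v ∈ {-3, 1, 3}.
The Hessian is diagonal: diag(J_uu, J_vv). Second derivatives: J_uu(-4)=-2880, J_uu(-2)=1440, J_uu(2)=-1440, J_uu(4)=2880; J_vv(-3)=-288, J_vv(1)=96, J_vv(3)=-144.
Local maxima occur where both diagonal entries negative: (-4, -3), (-4, 3), (2, -3), (2, 3). Count: 4.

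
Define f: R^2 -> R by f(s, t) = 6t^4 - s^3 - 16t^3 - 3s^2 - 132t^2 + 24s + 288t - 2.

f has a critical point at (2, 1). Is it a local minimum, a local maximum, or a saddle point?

local maximum

The mixed partial ∂²f/∂s∂t is 0, so the Hessian at any point is diag(f_ss, f_tt) = diag(-6(s + 1), 24(3t^2 - 4t - 11)).
At (2, 1): H = diag(-18, -288).
Both eigenvalues are negative, so H is negative definite: a local maximum.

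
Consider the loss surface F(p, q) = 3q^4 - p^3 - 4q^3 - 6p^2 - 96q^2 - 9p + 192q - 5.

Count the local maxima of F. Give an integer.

F separates as a function of p plus a function of q, so ∇F=0 decouples.
∂F/∂p = -3(p + 1)(p + 3) = 0 at p ∈ {-3, -1}; ∂F/∂q = 12(q - 4)(q - 1)(q + 4) = 0 at q ∈ {-4, 1, 4}.
The Hessian is diagonal: diag(F_pp, F_qq). Second derivatives: F_pp(-3)=6, F_pp(-1)=-6; F_qq(-4)=480, F_qq(1)=-180, F_qq(4)=288.
Local maxima occur where both diagonal entries negative: (-1, 1). Count: 1.

1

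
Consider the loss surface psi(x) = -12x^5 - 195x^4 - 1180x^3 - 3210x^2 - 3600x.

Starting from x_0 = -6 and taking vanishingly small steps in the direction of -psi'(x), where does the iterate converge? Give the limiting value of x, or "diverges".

-5

psi'(x) = -60(x + 1)(x + 3)(x + 4)(x + 5), so psi'(-6) = -1800.
Gradient descent moves in the -psi' direction, i.e. x is increasing.
The nearest critical point in that direction is x = -5, where psi'' = 480 > 0 (a local minimum). The iterate converges there.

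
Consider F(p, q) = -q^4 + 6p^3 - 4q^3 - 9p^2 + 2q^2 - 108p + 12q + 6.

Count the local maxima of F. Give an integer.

2

F separates as a function of p plus a function of q, so ∇F=0 decouples.
∂F/∂p = 18(p - 3)(p + 2) = 0 at p ∈ {-2, 3}; ∂F/∂q = -4(q - 1)(q + 1)(q + 3) = 0 at q ∈ {-3, -1, 1}.
The Hessian is diagonal: diag(F_pp, F_qq). Second derivatives: F_pp(-2)=-90, F_pp(3)=90; F_qq(-3)=-32, F_qq(-1)=16, F_qq(1)=-32.
Local maxima occur where both diagonal entries negative: (-2, -3), (-2, 1). Count: 2.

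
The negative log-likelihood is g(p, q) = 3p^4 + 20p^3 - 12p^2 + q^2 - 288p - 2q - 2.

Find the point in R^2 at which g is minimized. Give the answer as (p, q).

g(p,q) separates as A(p) + B(q) − 2, so its minimum is min A + min B − 2.
A'(p) = 12(p - 2)(p + 3)(p + 4) vanishes at p ∈ {-4, -3, 2}; B'(q) = 2q - 2 vanishes at q ∈ {1}.
Local minima of A (where A''>0): A(-4)=448, A(2)=-416. Local minima of B: B(1)=-1.
So the global minimum of g is A(2) + B(1) − 2 = -416 − 1 − 2 = -419, attained at (2, 1).

(2, 1)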